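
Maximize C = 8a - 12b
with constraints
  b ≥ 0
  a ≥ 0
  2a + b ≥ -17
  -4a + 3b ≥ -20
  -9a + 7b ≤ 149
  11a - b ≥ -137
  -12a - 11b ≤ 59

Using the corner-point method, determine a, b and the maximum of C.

a = 5, b = 0, maximum C = 40

Vertices and C = 8a - 12b:
  (0, 0) → C = 0
  (5, 0) → C = 40
  (0, 149/7) → C = -1788/7
  (587, 776) → C = -4616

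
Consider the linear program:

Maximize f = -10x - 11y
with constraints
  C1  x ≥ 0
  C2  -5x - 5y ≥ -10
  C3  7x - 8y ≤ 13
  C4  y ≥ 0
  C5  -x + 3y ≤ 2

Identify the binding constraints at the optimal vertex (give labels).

Feasible corners and f = -10x - 11y:
  (0, 0) → f = 0
  (0, 2/3) → f = -22/3
  (29/15, 1/15) → f = -301/15
  (1, 1) → f = -21
  (13/7, 0) → f = -130/7

The maximum is at (0, 0). Substituting into each constraint, equality holds for C1 and C4; the remaining constraints have slack.

C1 and C4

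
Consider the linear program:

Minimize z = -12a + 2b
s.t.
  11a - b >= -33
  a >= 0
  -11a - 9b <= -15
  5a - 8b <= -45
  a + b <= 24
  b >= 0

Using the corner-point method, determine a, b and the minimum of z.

Feasible corners and z = -12a + 2b:
  (0, 45/8) → z = 45/4
  (0, 24) → z = 48
  (147/13, 165/13) → z = -1434/13

The binding constraints are 5a - 8b = -45 and a + b = 24.
Solving simultaneously gives a = 147/13, b = 165/13.

a = 147/13, b = 165/13, minimum z = -1434/13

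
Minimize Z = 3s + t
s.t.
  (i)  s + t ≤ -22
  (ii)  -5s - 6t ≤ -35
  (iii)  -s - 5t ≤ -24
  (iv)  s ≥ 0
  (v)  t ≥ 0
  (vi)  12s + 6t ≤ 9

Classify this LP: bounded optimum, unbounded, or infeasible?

infeasible

The boundaries s + t = -22 and -5s - 6t = -35 meet at (-167, 145), but that point violates s ≥ 0. Every candidate vertex is excluded by some other constraint, so the feasible region is empty.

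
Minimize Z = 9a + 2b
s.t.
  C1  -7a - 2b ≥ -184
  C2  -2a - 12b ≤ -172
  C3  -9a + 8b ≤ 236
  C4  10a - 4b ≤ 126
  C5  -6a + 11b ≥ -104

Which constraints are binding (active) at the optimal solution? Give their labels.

Vertices and Z = 9a + 2b:
  (500/37, 1654/37) → Z = 7808/37
  (247/12, 479/24) → Z = 1351/6
  (-364/31, 505/31) → Z = -2266/31
  (275/16, 367/32) → Z = 1421/8

The minimum is at (-364/31, 505/31). Substituting into each constraint, equality holds for C2 and C3; the remaining constraints have slack.

C2 and C3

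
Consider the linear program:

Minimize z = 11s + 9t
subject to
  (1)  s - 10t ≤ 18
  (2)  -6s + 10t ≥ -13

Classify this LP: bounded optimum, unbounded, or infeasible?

unbounded

From the feasible point (-1, -19/10), moving in the direction (-10, -1) keeps every constraint satisfied while z decreases without bound.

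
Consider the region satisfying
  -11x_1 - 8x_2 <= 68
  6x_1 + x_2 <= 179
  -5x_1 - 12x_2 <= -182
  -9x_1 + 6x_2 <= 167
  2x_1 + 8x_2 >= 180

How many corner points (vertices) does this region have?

The feasible vertices (each the meet of two boundaries and inside every other half-plane) are:
  (907/45, 871/15)
  (626/23, 361/23)
  (-64/21, 977/42)

3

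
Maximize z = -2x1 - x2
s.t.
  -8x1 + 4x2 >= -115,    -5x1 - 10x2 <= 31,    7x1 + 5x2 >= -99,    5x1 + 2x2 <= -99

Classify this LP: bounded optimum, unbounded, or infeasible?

unbounded

From the feasible point (-27, 18), moving in the direction (-5, 7) keeps every constraint satisfied while z increases without bound.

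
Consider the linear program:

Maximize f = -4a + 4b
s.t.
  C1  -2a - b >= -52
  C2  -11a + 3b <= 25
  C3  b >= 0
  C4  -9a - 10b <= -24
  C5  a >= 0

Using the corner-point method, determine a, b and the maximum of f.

a = 131/17, b = 622/17, maximum f = 1964/17

The optimum lies where -2a - b = -52 and -11a + 3b = 25.
Solving simultaneously gives a = 131/17, b = 622/17.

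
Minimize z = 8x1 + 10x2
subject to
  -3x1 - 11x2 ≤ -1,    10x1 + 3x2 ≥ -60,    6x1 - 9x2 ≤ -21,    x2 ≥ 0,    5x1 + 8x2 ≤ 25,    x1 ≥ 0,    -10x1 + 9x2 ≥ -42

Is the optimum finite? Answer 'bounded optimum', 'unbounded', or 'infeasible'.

Vertices and z = 8x1 + 10x2:
  (19/31, 85/31) → z = 1002/31
  (0, 7/3) → z = 70/3
  (0, 25/8) → z = 125/4
The feasible region has finitely many vertices and no improving ray; the minimum is 70/3 at (0, 7/3).

bounded optimum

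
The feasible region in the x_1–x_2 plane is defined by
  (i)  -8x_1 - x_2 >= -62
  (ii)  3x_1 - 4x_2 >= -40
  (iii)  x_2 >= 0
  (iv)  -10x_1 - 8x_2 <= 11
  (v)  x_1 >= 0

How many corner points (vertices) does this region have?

4

Of the 10 pairwise boundary intersections, those satisfying every inequality are:
  (208/35, 506/35)
  (31/4, 0)
  (0, 10)
  (0, 0)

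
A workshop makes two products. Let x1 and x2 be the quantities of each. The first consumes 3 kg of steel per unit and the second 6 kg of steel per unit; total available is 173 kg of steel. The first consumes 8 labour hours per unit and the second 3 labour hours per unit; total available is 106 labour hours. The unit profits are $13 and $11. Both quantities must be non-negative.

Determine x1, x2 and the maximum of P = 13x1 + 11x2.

x1 = 3, x2 = 82/3, maximum P = 1019/3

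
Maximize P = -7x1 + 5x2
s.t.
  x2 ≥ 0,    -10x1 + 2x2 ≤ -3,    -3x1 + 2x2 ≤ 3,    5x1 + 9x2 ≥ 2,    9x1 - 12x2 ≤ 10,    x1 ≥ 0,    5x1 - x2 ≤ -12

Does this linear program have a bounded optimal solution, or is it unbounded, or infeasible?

Constraints -10x1 + 2x2 ≤ -3 and 5x1 - x2 ≤ -12 have parallel boundaries but demand opposite sides — no point can satisfy both, so the region is empty.

infeasible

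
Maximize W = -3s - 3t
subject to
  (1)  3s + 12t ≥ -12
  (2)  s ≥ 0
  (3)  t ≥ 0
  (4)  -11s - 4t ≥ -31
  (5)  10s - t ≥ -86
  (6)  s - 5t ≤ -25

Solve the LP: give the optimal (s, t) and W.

s = 0, t = 5, maximum W = -15

Extreme points and W = -3s - 3t:
  (0, 31/4) → W = -93/4
  (0, 5) → W = -15
  (55/59, 306/59) → W = -1083/59

The binding constraints are s = 0 and s - 5t = -25.
Solving simultaneously gives s = 0, t = 5.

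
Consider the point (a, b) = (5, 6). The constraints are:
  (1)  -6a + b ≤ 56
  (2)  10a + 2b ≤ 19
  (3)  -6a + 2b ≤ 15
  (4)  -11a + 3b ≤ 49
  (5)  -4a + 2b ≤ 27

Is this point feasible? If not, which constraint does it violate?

not feasible — violates (2)

Constraint (2): 10a + 2b = 62, which is not ≤ 19. All other constraints are satisfied.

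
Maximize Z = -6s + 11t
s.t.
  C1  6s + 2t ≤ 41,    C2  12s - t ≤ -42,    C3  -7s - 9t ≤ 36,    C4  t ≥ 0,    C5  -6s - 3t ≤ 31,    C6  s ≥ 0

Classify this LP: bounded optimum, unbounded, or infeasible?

The boundaries 6s + 2t = 41 and 12s - t = -42 meet at (-43/30, 124/5), but that point violates s ≥ 0. Every candidate vertex is excluded by some other constraint, so the feasible region is empty.

infeasible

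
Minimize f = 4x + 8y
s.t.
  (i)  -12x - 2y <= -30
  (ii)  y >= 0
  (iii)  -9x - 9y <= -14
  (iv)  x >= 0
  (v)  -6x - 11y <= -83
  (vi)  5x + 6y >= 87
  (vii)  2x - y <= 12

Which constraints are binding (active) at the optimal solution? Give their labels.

Corner points and f = 4x + 8y:
  (0, 15) → f = 120
  (3/31, 447/31) → f = 3588/31
  (159/17, 114/17) → f = 1548/17
The feasible region is unbounded (it extends along (0, 1), (1, 2)), but f strictly increases along every unbounded feasible direction, so there is no improving ray and the minimum is attained at a vertex.

The minimum is at (159/17, 114/17). Substituting into each constraint, equality holds for (vi) and (vii); the remaining constraints have slack.

(vi) and (vii)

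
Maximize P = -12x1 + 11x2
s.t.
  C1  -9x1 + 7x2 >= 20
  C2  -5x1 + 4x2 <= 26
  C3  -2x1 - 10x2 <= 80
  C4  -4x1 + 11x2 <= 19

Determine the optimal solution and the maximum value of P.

The binding constraints are -5x1 + 4x2 = 26 and -4x1 + 11x2 = 19.
Solving simultaneously gives x1 = -70/13, x2 = -3/13.

x1 = -70/13, x2 = -3/13, maximum P = 807/13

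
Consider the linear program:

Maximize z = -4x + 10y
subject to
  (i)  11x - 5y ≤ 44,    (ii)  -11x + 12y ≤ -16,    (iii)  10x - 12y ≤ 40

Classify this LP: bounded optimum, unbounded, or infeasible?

Feasible corners and z = -4x + 10y:
  (64/11, 4) → z = 184/11
  (4, 0) → z = -16
  (-24, -70/3) → z = -412/3
The feasible region has finitely many vertices and no improving ray; the maximum is 184/11 at (64/11, 4).

bounded optimum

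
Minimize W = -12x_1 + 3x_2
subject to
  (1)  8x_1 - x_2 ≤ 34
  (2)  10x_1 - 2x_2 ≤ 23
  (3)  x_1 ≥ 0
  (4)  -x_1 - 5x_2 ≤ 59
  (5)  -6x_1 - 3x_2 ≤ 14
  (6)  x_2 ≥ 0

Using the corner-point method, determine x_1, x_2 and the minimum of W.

x_1 = 23/10, x_2 = 0, minimum W = -138/5

Vertices and W = -12x_1 + 3x_2:
  (15/2, 26) → W = -12
  (23/10, 0) → W = -138/5
  (0, 0) → W = 0
The feasible region is unbounded (it extends along (0, 1), (1, 8)), but W strictly increases along every unbounded feasible direction, so there is no improving ray and the minimum is attained at a vertex.

At the optimal vertex, 10x_1 - 2x_2 = 23 and x_2 = 0.
Solving simultaneously gives x_1 = 23/10, x_2 = 0.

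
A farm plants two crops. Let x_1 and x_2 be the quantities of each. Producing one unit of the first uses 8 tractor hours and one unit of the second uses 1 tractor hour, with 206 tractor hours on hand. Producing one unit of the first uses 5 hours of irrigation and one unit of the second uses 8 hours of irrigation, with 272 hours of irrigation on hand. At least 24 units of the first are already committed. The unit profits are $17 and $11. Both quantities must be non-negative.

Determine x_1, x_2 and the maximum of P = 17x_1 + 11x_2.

Vertices and P = 17x_1 + 11x_2:
  (103/4, 0) → P = 1751/4
  (24, 0) → P = 408
  (24, 14) → P = 562

At the optimal vertex, 8x_1 + x_2 = 206 and x_1 = 24.
Solving simultaneously gives x_1 = 24, x_2 = 14.

x_1 = 24, x_2 = 14, maximum P = 562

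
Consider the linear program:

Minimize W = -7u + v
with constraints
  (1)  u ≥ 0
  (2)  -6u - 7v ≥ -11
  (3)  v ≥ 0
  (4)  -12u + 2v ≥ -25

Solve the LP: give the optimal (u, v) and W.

The optimum lies where -6u - 7v = -11 and v = 0.
Solving simultaneously gives u = 11/6, v = 0.

u = 11/6, v = 0, minimum W = -77/6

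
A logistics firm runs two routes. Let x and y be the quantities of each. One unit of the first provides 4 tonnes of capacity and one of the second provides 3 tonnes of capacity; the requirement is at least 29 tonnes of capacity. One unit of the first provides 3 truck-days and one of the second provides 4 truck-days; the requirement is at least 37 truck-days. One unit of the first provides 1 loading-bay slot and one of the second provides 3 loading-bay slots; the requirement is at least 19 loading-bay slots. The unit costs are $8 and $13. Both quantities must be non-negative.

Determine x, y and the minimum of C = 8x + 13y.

x = 7, y = 4, minimum C = 108

The feasible region is unbounded (it extends along (0, 1), (1, 0)), but C strictly increases along every unbounded feasible direction, so there is no improving ray and the minimum is attained at a vertex.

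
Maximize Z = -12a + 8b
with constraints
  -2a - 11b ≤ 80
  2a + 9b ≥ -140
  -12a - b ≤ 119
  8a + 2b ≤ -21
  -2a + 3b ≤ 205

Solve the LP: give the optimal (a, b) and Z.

a = -217/16, b = 175/4, maximum Z = 2051/4

Extreme points and Z = -12a + 8b:
  (-1229/130, -361/65) → Z = 4486/65
  (-71/84, -299/42) → Z = -983/21
  (-217/16, 175/4) → Z = 2051/4

The optimum lies where -12a - b = 119 and 8a + 2b = -21.
Solving simultaneously gives a = -217/16, b = 175/4.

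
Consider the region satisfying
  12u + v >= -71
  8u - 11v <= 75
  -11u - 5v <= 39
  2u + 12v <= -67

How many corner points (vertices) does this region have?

3

Pairwise boundary intersections that survive every other constraint:
  (-54/161, -1137/161)
  (163/118, -343/59)
  (-133/122, -659/122)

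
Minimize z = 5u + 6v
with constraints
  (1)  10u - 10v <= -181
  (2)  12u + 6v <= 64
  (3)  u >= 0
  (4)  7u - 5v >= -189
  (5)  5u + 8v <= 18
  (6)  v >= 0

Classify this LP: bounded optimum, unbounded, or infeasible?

The boundaries 10u - 10v = -181 and 5u + 8v = 18 meet at (-634/65, 217/26), but that point violates u ≥ 0. Every candidate vertex is excluded by some other constraint, so the feasible region is empty.

infeasible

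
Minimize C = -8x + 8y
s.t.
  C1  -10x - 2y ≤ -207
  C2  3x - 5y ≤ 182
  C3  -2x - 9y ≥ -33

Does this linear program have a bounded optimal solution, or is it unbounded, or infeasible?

bounded optimum

Corner points and C = -8x + 8y:
  (1399/56, -1199/56) → C = -2598/7
  (1797/86, -42/43) → C = -7524/43
  (1803/37, -265/37) → C = -16544/37
The feasible region has finitely many vertices and no improving ray; the minimum is -16544/37 at (1803/37, -265/37).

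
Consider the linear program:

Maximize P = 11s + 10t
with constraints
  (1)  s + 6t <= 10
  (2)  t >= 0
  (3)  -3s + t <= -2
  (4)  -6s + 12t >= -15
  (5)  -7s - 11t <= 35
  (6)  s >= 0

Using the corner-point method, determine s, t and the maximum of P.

Extreme points and P = 11s + 10t:
  (22/19, 28/19) → P = 522/19
  (35/8, 15/16) → P = 115/2
  (2/3, 0) → P = 22/3
  (5/2, 0) → P = 55/2

The optimum lies where s + 6t = 10 and -6s + 12t = -15.
Solving simultaneously gives s = 35/8, t = 15/16.

s = 35/8, t = 15/16, maximum P = 115/2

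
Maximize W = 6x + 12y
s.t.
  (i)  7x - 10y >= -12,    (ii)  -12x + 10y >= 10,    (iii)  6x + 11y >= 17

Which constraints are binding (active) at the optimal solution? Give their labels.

(i) and (ii)

Feasible corners and W = 6x + 12y:
  (2/5, 37/25) → W = 504/25
  (38/137, 191/137) → W = 2520/137
  (5/16, 11/8) → W = 147/8

The maximum is at (2/5, 37/25). Substituting into each constraint, equality holds for (i) and (ii); the remaining constraints have slack.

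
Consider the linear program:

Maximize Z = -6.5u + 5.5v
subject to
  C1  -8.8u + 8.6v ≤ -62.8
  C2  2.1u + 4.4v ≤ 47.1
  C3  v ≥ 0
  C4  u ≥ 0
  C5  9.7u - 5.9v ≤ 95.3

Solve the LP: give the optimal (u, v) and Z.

u = 157/22, v = 0, maximum Z = -2041/44

Feasible corners and Z = -6.5u + 5.5v:
  (34069/2839, 14130/2839) → Z = -287467/5678
  (157/22, 0) → Z = -2041/44
  (69721/5507, 25674/5507) → Z = -623959/11014
  (953/97, 0) → Z = -12389/194

At the optimal vertex, -8.8u + 8.6v = -62.8 and v = 0.
Solving simultaneously gives u = 157/22, v = 0.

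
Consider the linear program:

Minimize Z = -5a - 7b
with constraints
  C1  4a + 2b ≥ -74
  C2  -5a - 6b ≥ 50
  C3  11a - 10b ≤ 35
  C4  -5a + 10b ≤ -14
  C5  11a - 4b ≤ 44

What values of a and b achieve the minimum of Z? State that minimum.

a = -26/5, b = -4, minimum Z = 54

At the optimal vertex, -5a - 6b = 50 and -5a + 10b = -14.
Solving simultaneously gives a = -26/5, b = -4.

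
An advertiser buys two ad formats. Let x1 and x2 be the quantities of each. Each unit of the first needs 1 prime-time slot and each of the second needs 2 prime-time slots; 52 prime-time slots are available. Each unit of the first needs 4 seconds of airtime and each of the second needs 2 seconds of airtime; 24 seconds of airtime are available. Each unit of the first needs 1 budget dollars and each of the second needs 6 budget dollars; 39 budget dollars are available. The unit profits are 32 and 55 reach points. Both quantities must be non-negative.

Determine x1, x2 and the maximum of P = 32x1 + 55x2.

Vertices and P = 32x1 + 55x2:
  (0, 0) → P = 0
  (0, 13/2) → P = 715/2
  (6, 0) → P = 192
  (3, 6) → P = 426

The optimum lies where 4x1 + 2x2 = 24 and x1 + 6x2 = 39.
Solving simultaneously gives x1 = 3, x2 = 6.

x1 = 3, x2 = 6, maximum P = 426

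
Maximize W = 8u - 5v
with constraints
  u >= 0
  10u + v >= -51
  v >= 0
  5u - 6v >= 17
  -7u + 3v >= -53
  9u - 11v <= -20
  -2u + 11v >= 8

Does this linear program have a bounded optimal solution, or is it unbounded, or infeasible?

The boundaries u = 0 and 9u - 11v = -20 meet at (0, 20/11), but that point violates 5u - 6v ≥ 17. Every candidate vertex is excluded by some other constraint, so the feasible region is empty.

infeasible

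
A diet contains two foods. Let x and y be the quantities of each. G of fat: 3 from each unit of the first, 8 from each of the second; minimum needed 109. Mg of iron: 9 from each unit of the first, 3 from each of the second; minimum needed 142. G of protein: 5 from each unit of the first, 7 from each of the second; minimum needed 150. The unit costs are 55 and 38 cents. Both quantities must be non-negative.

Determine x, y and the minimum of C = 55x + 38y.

Extreme points and C = 55x + 38y:
  (0, 142/3) → C = 5396/3
  (109/3, 0) → C = 5995/3
  (23, 5) → C = 1455
  (34/3, 40/3) → C = 1130
The feasible region is unbounded (it extends along (0, 1), (1, 0)), but C strictly increases along every unbounded feasible direction, so there is no improving ray and the minimum is attained at a vertex.

At the optimal vertex, 9x + 3y = 142 and 5x + 7y = 150.
Solving simultaneously gives x = 34/3, y = 40/3.

x = 34/3, y = 40/3, minimum C = 1130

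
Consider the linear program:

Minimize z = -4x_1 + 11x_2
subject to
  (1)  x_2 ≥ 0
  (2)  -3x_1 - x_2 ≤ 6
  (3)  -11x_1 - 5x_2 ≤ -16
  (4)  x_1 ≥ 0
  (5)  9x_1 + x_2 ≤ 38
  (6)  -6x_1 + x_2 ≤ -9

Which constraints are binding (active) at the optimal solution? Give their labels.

(1) and (5)

Feasible corners and z = -4x_1 + 11x_2:
  (38/9, 0) → z = -152/9
  (3/2, 0) → z = -6
  (47/15, 49/5) → z = 1429/15

The minimum is at (38/9, 0). Substituting into each constraint, equality holds for (1) and (5); the remaining constraints have slack.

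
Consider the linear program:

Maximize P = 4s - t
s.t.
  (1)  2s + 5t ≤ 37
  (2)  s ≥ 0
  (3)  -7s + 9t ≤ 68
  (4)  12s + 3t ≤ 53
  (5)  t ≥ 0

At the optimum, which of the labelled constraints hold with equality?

(4) and (5)

Feasible corners and P = 4s - t:
  (0, 37/5) → P = -37/5
  (77/27, 169/27) → P = 139/27
  (0, 0) → P = 0
  (53/12, 0) → P = 53/3

The maximum is at (53/12, 0). Substituting into each constraint, equality holds for (4) and (5); the remaining constraints have slack.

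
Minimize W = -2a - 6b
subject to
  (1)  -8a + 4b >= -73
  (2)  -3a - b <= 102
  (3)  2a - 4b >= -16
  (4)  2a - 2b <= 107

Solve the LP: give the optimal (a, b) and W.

a = 89/6, b = 137/12, minimum W = -589/6

Feasible corners and W = -2a - 6b:
  (-67/4, -207/4) → W = 344
  (89/6, 137/12) → W = -589/6
  (-212/7, -78/7) → W = 892/7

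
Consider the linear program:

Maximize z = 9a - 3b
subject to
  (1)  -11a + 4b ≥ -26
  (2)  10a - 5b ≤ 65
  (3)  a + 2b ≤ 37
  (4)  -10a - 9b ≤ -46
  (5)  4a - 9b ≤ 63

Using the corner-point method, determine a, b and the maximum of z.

Extreme points and z = 9a - 3b:
  (100/13, 381/26) → z = 657/26
  (418/139, 246/139) → z = 3024/139
  (-241/11, 324/11) → z = -3141/11

a = 100/13, b = 381/26, maximum z = 657/26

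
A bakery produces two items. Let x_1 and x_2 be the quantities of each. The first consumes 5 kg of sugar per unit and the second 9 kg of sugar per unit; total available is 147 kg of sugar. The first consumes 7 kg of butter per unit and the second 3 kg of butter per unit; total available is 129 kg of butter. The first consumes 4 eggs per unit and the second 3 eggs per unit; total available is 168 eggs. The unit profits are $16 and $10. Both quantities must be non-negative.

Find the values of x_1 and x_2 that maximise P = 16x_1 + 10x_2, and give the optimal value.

x_1 = 15, x_2 = 8, maximum P = 320

The binding constraints are 5x_1 + 9x_2 = 147 and 7x_1 + 3x_2 = 129.
Solving simultaneously gives x_1 = 15, x_2 = 8.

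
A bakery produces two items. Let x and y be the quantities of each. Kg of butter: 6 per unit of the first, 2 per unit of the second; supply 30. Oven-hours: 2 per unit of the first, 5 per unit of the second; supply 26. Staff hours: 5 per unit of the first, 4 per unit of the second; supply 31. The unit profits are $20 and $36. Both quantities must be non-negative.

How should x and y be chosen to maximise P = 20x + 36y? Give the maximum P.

x = 3, y = 4, maximum P = 204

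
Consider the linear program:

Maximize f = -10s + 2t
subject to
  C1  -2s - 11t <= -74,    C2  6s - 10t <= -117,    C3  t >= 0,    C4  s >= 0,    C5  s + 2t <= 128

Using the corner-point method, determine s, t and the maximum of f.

s = 0, t = 64, maximum f = 128

Extreme points and f = -10s + 2t:
  (0, 117/10) → f = 117/5
  (523/11, 885/22) → f = -395
  (0, 64) → f = 128

The optimum lies where s = 0 and s + 2t = 128.
Solving simultaneously gives s = 0, t = 64.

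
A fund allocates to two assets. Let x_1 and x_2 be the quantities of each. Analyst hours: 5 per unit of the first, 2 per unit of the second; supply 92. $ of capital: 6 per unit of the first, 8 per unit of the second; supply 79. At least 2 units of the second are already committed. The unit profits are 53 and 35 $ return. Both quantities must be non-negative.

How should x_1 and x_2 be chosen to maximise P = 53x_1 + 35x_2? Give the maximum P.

The binding constraints are 6x_1 + 8x_2 = 79 and x_2 = 2.
Solving simultaneously gives x_1 = 21/2, x_2 = 2.

x_1 = 21/2, x_2 = 2, maximum P = 1253/2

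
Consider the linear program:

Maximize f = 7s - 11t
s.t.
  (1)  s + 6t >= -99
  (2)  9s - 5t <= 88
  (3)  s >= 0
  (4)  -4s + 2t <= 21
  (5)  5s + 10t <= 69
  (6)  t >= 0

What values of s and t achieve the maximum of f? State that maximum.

s = 88/9, t = 0, maximum f = 616/9

Vertices and f = 7s - 11t:
  (245/23, 181/115) → f = 6584/115
  (88/9, 0) → f = 616/9
  (0, 69/10) → f = -759/10
  (0, 0) → f = 0

The optimum lies where 9s - 5t = 88 and t = 0.
Solving simultaneously gives s = 88/9, t = 0.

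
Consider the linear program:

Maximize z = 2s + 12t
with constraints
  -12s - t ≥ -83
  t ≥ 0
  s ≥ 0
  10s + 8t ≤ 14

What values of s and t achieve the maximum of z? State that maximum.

Extreme points and z = 2s + 12t:
  (0, 0) → z = 0
  (7/5, 0) → z = 14/5
  (0, 7/4) → z = 21

At the optimal vertex, s = 0 and 10s + 8t = 14.
Solving simultaneously gives s = 0, t = 7/4.

s = 0, t = 7/4, maximum z = 21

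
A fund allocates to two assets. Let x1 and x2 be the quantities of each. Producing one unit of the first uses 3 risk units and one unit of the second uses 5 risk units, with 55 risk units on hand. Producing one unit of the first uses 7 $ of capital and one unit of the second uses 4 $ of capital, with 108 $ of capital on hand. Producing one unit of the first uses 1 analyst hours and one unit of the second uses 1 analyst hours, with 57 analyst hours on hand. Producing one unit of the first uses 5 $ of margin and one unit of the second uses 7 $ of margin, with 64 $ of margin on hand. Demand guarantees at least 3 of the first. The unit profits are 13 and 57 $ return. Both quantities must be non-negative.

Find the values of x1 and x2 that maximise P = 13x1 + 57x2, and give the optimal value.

x1 = 3, x2 = 7, maximum P = 438

Feasible corners and P = 13x1 + 57x2:
  (64/5, 0) → P = 832/5
  (3, 0) → P = 39
  (3, 7) → P = 438

The optimum lies where 5x1 + 7x2 = 64 and x1 = 3.
Solving simultaneously gives x1 = 3, x2 = 7.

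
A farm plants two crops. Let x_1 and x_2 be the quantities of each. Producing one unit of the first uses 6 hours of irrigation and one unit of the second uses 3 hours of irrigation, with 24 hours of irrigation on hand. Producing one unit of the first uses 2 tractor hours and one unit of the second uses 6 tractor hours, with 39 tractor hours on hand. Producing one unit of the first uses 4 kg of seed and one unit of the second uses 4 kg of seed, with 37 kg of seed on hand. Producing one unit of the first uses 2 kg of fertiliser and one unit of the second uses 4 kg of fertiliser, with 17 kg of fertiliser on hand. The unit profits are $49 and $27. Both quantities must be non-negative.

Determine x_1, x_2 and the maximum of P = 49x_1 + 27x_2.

Feasible corners and P = 49x_1 + 27x_2:
  (0, 0) → P = 0
  (0, 17/4) → P = 459/4
  (4, 0) → P = 196
  (5/2, 3) → P = 407/2

The binding constraints are 6x_1 + 3x_2 = 24 and 2x_1 + 4x_2 = 17.
Solving simultaneously gives x_1 = 5/2, x_2 = 3.

x_1 = 5/2, x_2 = 3, maximum P = 407/2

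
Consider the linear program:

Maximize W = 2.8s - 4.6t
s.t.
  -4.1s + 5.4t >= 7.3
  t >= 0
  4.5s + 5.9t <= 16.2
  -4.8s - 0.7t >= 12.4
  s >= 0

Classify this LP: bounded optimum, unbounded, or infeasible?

infeasible

The boundaries -4.1s + 5.4t = 7.3 and 4.5s + 5.9t = 16.2 meet at (4441/4849, 9927/4849), but that point violates -4.8s - 0.7t ≥ 12.4. Every candidate vertex is excluded by some other constraint, so the feasible region is empty.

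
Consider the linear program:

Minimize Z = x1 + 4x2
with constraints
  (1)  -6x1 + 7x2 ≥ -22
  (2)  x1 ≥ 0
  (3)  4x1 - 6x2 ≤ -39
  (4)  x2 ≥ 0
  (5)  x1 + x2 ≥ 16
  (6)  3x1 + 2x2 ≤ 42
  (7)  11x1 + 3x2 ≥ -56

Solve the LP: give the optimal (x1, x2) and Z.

x1 = 57/10, x2 = 103/10, minimum Z = 469/10

Corner points and Z = x1 + 4x2:
  (0, 16) → Z = 64
  (0, 21) → Z = 84
  (57/10, 103/10) → Z = 469/10
  (87/13, 285/26) → Z = 657/13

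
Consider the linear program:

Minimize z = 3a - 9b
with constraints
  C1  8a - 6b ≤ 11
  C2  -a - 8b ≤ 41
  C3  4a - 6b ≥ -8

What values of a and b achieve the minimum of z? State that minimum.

a = 19/4, b = 9/2, minimum z = -105/4

Feasible corners and z = 3a - 9b:
  (-79/35, -339/70) → z = 2577/70
  (19/4, 9/2) → z = -105/4
  (-155/19, -78/19) → z = 237/19

The binding constraints are 8a - 6b = 11 and 4a - 6b = -8.
Solving simultaneously gives a = 19/4, b = 9/2.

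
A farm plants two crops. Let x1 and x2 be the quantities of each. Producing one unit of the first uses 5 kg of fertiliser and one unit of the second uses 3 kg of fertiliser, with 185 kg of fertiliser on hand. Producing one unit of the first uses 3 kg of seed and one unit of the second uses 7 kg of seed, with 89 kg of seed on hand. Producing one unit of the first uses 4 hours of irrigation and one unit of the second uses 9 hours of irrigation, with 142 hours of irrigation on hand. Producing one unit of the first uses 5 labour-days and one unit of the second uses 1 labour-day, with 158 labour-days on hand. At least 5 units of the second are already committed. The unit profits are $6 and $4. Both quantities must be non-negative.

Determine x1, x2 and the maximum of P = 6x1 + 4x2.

Corner points and P = 6x1 + 4x2:
  (0, 89/7) → P = 356/7
  (0, 5) → P = 20
  (18, 5) → P = 128

x1 = 18, x2 = 5, maximum P = 128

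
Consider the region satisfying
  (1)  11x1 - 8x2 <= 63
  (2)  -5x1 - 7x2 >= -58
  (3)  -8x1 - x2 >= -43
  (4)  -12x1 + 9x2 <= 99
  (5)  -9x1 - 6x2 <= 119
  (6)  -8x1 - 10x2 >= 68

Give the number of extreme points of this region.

Pairwise boundary intersections that survive every other constraint:
  (-287/69, -938/69)
  (43/87, -626/87)
  (-185/17, -179/51)
  (-267/32, -1/8)

4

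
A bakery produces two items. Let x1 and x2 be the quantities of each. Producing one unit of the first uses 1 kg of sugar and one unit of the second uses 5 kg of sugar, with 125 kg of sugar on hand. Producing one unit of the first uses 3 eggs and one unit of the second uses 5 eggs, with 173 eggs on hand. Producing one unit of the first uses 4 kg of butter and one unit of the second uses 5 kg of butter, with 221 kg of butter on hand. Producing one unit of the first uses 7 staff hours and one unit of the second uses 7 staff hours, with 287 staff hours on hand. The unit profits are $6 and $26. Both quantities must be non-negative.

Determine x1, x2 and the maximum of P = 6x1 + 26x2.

x1 = 20, x2 = 21, maximum P = 666

Extreme points and P = 6x1 + 26x2:
  (0, 0) → P = 0
  (0, 25) → P = 650
  (41, 0) → P = 246
  (20, 21) → P = 666

The optimum lies where x1 + 5x2 = 125 and 7x1 + 7x2 = 287.
Solving simultaneously gives x1 = 20, x2 = 21.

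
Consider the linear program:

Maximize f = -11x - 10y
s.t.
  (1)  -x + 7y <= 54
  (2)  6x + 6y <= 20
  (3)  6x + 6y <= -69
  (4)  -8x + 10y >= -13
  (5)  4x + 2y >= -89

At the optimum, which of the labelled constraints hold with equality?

Feasible corners and f = -11x - 10y:
  (-269/16, 85/16) → f = 2109/16
  (-731/30, 127/30) → f = 2257/10
  (-17/3, -35/6) → f = 362/3
  (-108/7, -191/14) → f = 2143/7

The maximum is at (-108/7, -191/14). Substituting into each constraint, equality holds for (4) and (5); the remaining constraints have slack.

(4) and (5)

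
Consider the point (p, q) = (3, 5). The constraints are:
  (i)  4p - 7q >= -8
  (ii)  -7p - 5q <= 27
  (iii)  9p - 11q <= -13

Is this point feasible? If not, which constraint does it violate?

not feasible — violates (i)

Constraint (i): 4p - 7q = -23, which is not ≥ -8. All other constraints are satisfied.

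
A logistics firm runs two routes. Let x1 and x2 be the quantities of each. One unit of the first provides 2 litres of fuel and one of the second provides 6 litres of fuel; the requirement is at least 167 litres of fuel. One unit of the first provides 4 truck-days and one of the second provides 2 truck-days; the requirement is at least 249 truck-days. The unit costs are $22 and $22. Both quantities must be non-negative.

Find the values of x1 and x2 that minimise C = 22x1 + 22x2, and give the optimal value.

x1 = 58, x2 = 17/2, minimum C = 1463

Corner points and C = 22x1 + 22x2:
  (0, 249/2) → C = 2739
  (167/2, 0) → C = 1837
  (58, 17/2) → C = 1463
The feasible region is unbounded (it extends along (0, 1), (1, 0)), but C strictly increases along every unbounded feasible direction, so there is no improving ray and the minimum is attained at a vertex.

The optimum lies where 2x1 + 6x2 = 167 and 4x1 + 2x2 = 249.
Solving simultaneously gives x1 = 58, x2 = 17/2.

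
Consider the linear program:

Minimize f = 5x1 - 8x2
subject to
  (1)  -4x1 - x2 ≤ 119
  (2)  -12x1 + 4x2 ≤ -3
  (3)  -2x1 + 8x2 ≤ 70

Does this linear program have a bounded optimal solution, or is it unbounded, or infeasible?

bounded optimum

Feasible corners and f = 5x1 - 8x2:
  (-473/28, -360/7) → f = 9155/28
  (38/11, 423/44) → f = -656/11
The feasible region has finitely many vertices and no improving ray; the minimum is -656/11 at (38/11, 423/44).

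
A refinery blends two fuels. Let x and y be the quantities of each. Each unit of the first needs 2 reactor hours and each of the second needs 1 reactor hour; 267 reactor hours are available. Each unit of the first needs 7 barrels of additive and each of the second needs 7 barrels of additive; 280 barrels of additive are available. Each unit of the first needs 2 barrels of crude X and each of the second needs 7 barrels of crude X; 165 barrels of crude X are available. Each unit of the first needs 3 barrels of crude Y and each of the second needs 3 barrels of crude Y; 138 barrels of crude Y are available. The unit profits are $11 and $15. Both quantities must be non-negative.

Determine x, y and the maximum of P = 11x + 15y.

The binding constraints are 7x + 7y = 280 and 2x + 7y = 165.
Solving simultaneously gives x = 23, y = 17.

x = 23, y = 17, maximum P = 508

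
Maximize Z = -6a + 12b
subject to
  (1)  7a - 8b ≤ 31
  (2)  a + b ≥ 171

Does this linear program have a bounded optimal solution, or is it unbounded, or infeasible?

From the feasible point (1399/15, 1166/15), moving in the direction (8, 7) keeps every constraint satisfied while Z increases without bound.

unbounded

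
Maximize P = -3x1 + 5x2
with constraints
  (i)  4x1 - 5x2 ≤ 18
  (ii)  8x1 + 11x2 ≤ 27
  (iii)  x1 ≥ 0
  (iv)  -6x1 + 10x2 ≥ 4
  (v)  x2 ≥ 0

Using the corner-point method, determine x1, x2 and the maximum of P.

Corner points and P = -3x1 + 5x2:
  (0, 27/11) → P = 135/11
  (113/73, 97/73) → P = 2
  (0, 2/5) → P = 2

x1 = 0, x2 = 27/11, maximum P = 135/11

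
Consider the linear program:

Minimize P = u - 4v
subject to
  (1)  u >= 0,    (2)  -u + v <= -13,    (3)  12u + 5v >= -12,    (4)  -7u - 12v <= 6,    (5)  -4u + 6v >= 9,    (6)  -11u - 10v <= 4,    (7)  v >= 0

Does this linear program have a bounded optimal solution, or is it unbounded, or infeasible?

From the feasible point (87/2, 61/2), moving in the direction (1, 1) keeps every constraint satisfied while P decreases without bound.

unbounded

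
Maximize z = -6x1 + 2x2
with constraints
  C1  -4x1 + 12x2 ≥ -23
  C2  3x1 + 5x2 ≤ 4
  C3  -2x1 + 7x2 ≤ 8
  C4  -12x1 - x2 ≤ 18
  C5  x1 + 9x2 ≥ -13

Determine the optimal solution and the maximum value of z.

x1 = -67/43, x2 = 30/43, maximum z = 462/43

Extreme points and z = -6x1 + 2x2:
  (163/56, -53/56) → z = -271/14
  (17/16, -25/16) → z = -19/2
  (-12/31, 32/31) → z = 136/31
  (-67/43, 30/43) → z = 462/43
  (-149/107, -138/107) → z = 618/107

The binding constraints are -2x1 + 7x2 = 8 and -12x1 - x2 = 18.
Solving simultaneously gives x1 = -67/43, x2 = 30/43.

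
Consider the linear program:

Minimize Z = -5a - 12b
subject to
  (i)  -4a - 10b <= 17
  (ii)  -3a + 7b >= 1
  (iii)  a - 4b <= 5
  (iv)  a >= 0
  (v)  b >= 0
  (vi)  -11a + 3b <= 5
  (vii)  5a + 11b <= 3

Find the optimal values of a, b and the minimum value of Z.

a = 0, b = 3/11, minimum Z = -36/11

Feasible corners and Z = -5a - 12b:
  (0, 1/7) → Z = -12/7
  (5/34, 7/34) → Z = -109/34
  (0, 3/11) → Z = -36/11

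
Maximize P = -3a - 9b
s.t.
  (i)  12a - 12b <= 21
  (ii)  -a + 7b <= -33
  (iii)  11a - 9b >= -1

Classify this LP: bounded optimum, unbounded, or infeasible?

bounded optimum

Corner points and P = -3a - 9b:
  (-83/24, -125/24) → P = 229/4
  (-67/8, -81/8) → P = 465/4
  (-76/17, -91/17) → P = 1047/17
The feasible region has finitely many vertices and no improving ray; the maximum is 465/4 at (-67/8, -81/8).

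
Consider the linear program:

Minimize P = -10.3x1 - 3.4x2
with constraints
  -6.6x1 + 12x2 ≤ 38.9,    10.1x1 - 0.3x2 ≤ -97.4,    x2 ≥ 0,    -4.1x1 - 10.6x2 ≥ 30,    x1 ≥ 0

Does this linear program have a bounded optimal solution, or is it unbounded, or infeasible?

infeasible

The boundaries -4.1x1 - 10.6x2 = 30 and x1 = 0 meet at (0, -150/53), but that point violates 10.1x1 - 0.3x2 ≤ -97.4. Every candidate vertex is excluded by some other constraint, so the feasible region is empty.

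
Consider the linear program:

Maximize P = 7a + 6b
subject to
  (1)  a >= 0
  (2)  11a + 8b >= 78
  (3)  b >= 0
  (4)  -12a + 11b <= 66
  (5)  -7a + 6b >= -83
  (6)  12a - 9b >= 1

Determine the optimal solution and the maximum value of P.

The optimum lies where -12a + 11b = 66 and -7a + 6b = -83.
Solving simultaneously gives a = 1309/5, b = 1458/5.

a = 1309/5, b = 1458/5, maximum P = 17911/5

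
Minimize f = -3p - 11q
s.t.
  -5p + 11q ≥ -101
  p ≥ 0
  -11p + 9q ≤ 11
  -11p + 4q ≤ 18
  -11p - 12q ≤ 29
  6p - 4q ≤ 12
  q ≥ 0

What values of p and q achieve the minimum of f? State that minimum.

p = 76/5, q = 99/5, minimum f = -1317/5

Corner points and f = -3p - 11q:
  (0, 11/9) → f = -121/9
  (0, 0) → f = 0
  (76/5, 99/5) → f = -1317/5
  (2, 0) → f = -6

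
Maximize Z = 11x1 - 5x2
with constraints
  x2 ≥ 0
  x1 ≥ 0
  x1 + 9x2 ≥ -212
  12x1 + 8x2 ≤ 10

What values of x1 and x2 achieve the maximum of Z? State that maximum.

The binding constraints are x2 = 0 and 12x1 + 8x2 = 10.
Solving simultaneously gives x1 = 5/6, x2 = 0.

x1 = 5/6, x2 = 0, maximum Z = 55/6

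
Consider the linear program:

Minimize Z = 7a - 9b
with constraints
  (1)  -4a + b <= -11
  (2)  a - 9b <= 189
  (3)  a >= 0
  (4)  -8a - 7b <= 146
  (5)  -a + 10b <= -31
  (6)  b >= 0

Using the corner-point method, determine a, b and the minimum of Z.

a = 31, b = 0, minimum Z = 217

Vertices and Z = 7a - 9b:
  (1611, 158) → Z = 9855
  (189, 0) → Z = 1323
  (31, 0) → Z = 217

At the optimal vertex, -a + 10b = -31 and b = 0.
Solving simultaneously gives a = 31, b = 0.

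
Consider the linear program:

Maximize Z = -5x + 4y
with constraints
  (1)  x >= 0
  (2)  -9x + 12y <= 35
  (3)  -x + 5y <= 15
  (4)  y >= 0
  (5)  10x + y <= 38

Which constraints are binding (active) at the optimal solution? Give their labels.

Vertices and Z = -5x + 4y:
  (0, 35/12) → Z = 35/3
  (0, 0) → Z = 0
  (5/33, 100/33) → Z = 125/11
  (175/51, 188/51) → Z = -41/17
  (19/5, 0) → Z = -19

The maximum is at (0, 35/12). Substituting into each constraint, equality holds for (1) and (2); the remaining constraints have slack.

(1) and (2)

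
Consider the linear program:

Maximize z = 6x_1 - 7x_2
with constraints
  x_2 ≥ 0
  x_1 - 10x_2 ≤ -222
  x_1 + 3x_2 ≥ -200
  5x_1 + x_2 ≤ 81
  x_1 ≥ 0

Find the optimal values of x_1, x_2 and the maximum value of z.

x_1 = 196/17, x_2 = 397/17, maximum z = -1603/17

Corner points and z = 6x_1 - 7x_2:
  (196/17, 397/17) → z = -1603/17
  (0, 111/5) → z = -777/5
  (0, 81) → z = -567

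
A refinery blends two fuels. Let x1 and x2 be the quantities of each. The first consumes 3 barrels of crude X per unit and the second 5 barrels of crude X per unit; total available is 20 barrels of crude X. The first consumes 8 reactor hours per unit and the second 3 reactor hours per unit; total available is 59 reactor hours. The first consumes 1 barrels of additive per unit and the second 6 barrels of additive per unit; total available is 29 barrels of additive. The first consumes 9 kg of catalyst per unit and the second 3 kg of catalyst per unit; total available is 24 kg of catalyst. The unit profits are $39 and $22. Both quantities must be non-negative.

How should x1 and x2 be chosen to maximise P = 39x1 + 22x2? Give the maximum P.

Vertices and P = 39x1 + 22x2:
  (0, 0) → P = 0
  (0, 4) → P = 88
  (8/3, 0) → P = 104
  (5/3, 3) → P = 131

The optimum lies where 3x1 + 5x2 = 20 and 9x1 + 3x2 = 24.
Solving simultaneously gives x1 = 5/3, x2 = 3.

x1 = 5/3, x2 = 3, maximum P = 131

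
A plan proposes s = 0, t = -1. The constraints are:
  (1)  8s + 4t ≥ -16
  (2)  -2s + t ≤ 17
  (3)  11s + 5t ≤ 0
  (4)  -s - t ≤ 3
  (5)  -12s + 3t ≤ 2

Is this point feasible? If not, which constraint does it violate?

(1): -4 ≥ -16 ✓
(2): -1 ≤ 17 ✓
(3): -5 ≤ 0 ✓
(4): 1 ≤ 3 ✓
(5): -3 ≤ 2 ✓

feasible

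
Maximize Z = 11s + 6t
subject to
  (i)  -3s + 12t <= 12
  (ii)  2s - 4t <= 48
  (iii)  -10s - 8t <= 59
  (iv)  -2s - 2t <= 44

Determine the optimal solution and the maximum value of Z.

Corner points and Z = 11s + 6t:
  (52, 14) → Z = 656
  (-67/12, -19/48) → Z = -1531/24
  (37/14, -299/28) → Z = -35

At the optimal vertex, -3s + 12t = 12 and 2s - 4t = 48.
Solving simultaneously gives s = 52, t = 14.

s = 52, t = 14, maximum Z = 656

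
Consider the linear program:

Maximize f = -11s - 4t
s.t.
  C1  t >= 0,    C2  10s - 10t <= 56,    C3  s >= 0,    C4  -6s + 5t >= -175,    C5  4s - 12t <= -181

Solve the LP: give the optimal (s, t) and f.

s = 0, t = 181/12, maximum f = -181/3

Feasible corners and f = -11s - 4t:
  (147, 707/5) → f = -10913/5
  (1241/40, 1017/40) → f = -17719/40
  (0, 181/12) → f = -181/3
The feasible region is unbounded (it extends along (0, 1), (5, 6)), but f strictly decreases along every unbounded feasible direction, so there is no improving ray and the maximum is attained at a vertex.

At the optimal vertex, s = 0 and 4s - 12t = -181.
Solving simultaneously gives s = 0, t = 181/12.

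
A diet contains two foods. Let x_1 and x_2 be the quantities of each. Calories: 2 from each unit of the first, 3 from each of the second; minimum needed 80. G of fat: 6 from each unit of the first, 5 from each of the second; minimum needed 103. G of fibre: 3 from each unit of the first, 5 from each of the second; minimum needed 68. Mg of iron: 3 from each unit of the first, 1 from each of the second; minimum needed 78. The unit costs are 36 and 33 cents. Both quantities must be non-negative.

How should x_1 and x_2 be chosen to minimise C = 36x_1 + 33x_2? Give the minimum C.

x_1 = 22, x_2 = 12, minimum C = 1188

Feasible corners and C = 36x_1 + 33x_2:
  (0, 78) → C = 2574
  (40, 0) → C = 1440
  (22, 12) → C = 1188
The feasible region is unbounded (it extends along (0, 1), (1, 0)), but C strictly increases along every unbounded feasible direction, so there is no improving ray and the minimum is attained at a vertex.

The binding constraints are 2x_1 + 3x_2 = 80 and 3x_1 + x_2 = 78.
Solving simultaneously gives x_1 = 22, x_2 = 12.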